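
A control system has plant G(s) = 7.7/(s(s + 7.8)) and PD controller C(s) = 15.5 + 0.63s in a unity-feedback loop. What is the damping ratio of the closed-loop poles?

ζ = 0.579

Forward path: (15.5 + 0.63s)·7.7/(s(s+7.8)). The closed-loop characteristic equation is s² + (7.8 + 7.7·0.63)s + 7.7·15.5 = 0.
That is s² + 12.65s + 119.4 = 0, so ω_n = 10.92 rad/s and ζ = 12.65/(2·10.92) = 0.579.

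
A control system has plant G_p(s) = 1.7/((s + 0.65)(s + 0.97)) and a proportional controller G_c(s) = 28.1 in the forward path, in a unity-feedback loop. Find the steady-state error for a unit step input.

0.013

The loop is type 0. Static position error constant K_pos = G_c(0)·G_p(0) = 28.1·2.696 = 75.77.
Steady-state error to a unit step: e_ss = 1/(1+K_pos) = 1/76.77 = 0.013.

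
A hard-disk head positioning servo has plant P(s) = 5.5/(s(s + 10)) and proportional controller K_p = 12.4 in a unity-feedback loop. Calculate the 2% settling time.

T_s ≈ 0.8 s

Closed-loop characteristic equation: s² + 10s + 68.2 = 0, so ω_n = 8.258 rad/s and ζ = 10/(2·8.258) = 0.6054.
2% settling time T_s ≈ 4/(ζω_n) = 4/5 = 0.8 s.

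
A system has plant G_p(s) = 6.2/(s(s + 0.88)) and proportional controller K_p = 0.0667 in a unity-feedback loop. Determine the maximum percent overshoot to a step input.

Closed-loop characteristic equation: s² + 0.88s + 0.4135 = 0, so ω_n = 0.6431 rad/s and ζ = 0.88/(2·0.6431) = 0.6842.
%OS = 100·exp(−πζ/√(1−ζ²)) = 100·exp(−π·0.6842/√0.5318) = 5.25%.

5.25%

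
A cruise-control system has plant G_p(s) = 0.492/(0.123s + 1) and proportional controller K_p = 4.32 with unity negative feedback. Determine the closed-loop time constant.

τ = 0.0394 s

Closed loop: T(s) = K_p·G_p/(1+K_p·G_p) = 2.125/(0.123s + 1 + 2.125), with pole at s = −(1 + 2.125)/0.123 = −25.41.
Closed-loop time constant τ = 1/25.41 = 0.0394 s.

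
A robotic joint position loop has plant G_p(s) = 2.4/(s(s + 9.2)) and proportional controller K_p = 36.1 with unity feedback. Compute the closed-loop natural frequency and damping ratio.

With unity feedback the closed-loop characteristic equation is s² + 9.2s + 36.1·2.4 = s² + 9.2s + 86.64 = 0.
Matching s² + 2ζω_n s + ω_n²: ω_n = √86.64 = 9.308 rad/s and 2ζω_n = 9.2, so ζ = 9.2/(2·9.308) = 0.494.

ω_n = 9.31 rad/s, ζ = 0.494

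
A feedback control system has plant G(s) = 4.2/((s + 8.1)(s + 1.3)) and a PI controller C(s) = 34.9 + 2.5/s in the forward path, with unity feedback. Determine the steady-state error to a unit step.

The open loop C(s)G(s) has a pole at the origin (type 1), so the static position error constant is infinite and e_ss = 1/(1+∞) = 0.

0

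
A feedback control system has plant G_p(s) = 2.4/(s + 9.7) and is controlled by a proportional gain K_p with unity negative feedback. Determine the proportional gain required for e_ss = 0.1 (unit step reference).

K_p = 36.4

For a type-0 loop with proportional control, e_ss = 1/(1 + K_p·G_p(0)).
G_p(0) = 0.2474. Require 1/(1 + K_p·0.2474) = 0.1, so 1 + 0.2474·K_p = 10.
K_p = (10 − 1)/0.2474 = 36.4.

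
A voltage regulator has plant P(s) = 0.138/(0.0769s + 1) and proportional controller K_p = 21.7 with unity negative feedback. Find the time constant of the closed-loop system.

τ = 0.0193 s

Closed loop: T(s) = K_p·P/(1+K_p·P) = 2.995/(0.0769s + 1 + 2.995), with pole at s = −(1 + 2.995)/0.0769 = −51.95.
Closed-loop time constant τ = 1/51.95 = 0.0193 s.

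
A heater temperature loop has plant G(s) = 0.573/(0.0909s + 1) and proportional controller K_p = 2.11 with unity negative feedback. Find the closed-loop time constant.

τ = 0.0411 s

Closed loop: T(s) = K_p·G/(1+K_p·G) = 1.209/(0.0909s + 1 + 1.209), with pole at s = −(1 + 1.209)/0.0909 = −24.3.
Closed-loop time constant τ = 1/24.3 = 0.0411 s.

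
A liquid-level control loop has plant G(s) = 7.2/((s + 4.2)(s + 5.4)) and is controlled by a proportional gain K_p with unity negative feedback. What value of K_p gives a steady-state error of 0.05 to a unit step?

K_p = 59.9

Steady-state error for a unit step on this type-0 loop is 1/(1 + K_p·G(0)).
G(0) = 0.3175. Require 1/(1 + K_p·0.3175) = 0.05, so 1 + 0.3175·K_p = 20.
K_p = (20 − 1)/0.3175 = 59.9.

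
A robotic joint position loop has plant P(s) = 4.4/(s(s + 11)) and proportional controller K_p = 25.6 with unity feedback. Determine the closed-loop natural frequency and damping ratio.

ω_n = 10.6 rad/s, ζ = 0.518

With unity feedback the closed-loop characteristic equation is s² + 11s + 25.6·4.4 = s² + 11s + 112.6 = 0.
So ω_n² = 112.6 ⇒ ω_n = 10.61 rad/s, and ζ = 11/(2ω_n) = 0.518.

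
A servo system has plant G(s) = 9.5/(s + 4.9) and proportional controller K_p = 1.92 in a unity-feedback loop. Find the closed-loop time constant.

τ = 0.0432 s

Closed-loop transfer function: T(s) = K_p·G(s)/(1 + K_p·G(s)) = 18.24/(s + 4.9 + 18.24) = 18.24/(s + 23.14).
Time constant τ = 1/23.14 = 0.0432 s.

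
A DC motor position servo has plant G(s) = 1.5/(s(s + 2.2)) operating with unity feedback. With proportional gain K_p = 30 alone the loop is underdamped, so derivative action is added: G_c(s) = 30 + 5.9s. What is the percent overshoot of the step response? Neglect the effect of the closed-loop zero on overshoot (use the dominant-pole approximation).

Forward path: (30 + 5.9s)·1.5/(s(s+2.2)). The closed-loop characteristic equation is s² + (2.2 + 1.5·5.9)s + 1.5·30 = 0.
That is s² + 11.05s + 45 = 0, so ω_n = 6.708 rad/s and ζ = 11.05/(2·6.708) = 0.8236.
%OS = 100·exp(−πζ/√(1−ζ²)) = 1.04%.

1.04%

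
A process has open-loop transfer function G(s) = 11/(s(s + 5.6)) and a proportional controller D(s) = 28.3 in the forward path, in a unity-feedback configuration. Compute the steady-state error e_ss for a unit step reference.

The open loop D(s)G(s) has a pole at the origin (type 1), so the static position error constant is infinite and e_ss = 1/(1+∞) = 0.

0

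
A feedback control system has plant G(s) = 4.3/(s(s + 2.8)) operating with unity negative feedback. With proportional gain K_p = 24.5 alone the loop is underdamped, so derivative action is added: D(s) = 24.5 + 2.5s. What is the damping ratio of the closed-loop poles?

Forward path: (24.5 + 2.5s)·4.3/(s(s+2.8)). The closed-loop characteristic equation is s² + (2.8 + 4.3·2.5)s + 4.3·24.5 = 0.
That is s² + 13.55s + 105.3 = 0, so ω_n = 10.26 rad/s and ζ = 13.55/(2·10.26) = 0.6601.

ζ = 0.66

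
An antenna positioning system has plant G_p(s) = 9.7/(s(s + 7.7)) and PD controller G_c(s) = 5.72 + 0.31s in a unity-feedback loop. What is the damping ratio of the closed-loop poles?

Forward path: (5.72 + 0.31s)·9.7/(s(s+7.7)). The closed-loop characteristic equation is s² + (7.7 + 9.7·0.31)s + 9.7·5.72 = 0.
That is s² + 10.71s + 55.48 = 0, so ω_n = 7.449 rad/s and ζ = 10.71/(2·7.449) = 0.7187.

ζ = 0.719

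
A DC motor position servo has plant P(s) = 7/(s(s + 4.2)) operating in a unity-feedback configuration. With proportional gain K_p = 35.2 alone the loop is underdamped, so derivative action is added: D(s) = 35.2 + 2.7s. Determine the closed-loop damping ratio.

Forward path: (35.2 + 2.7s)·7/(s(s+4.2)). The closed-loop characteristic equation is s² + (4.2 + 7·2.7)s + 7·35.2 = 0.
That is s² + 23.1s + 246.4 = 0, so ω_n = 15.7 rad/s and ζ = 23.1/(2·15.7) = 0.7358.

ζ = 0.736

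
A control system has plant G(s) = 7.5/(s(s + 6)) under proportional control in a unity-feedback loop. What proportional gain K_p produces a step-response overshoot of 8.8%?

From %OS = 100·exp(−πζ/√(1−ζ²)) = 8.8%, ζ = −ln(0.088)/√(π²+ln²(0.088)) = 0.6119.
Characteristic equation s² + 6s + 7.5K_p = 0 gives ζ = 6/(2√(7.5K_p)).
Setting ζ = 0.6119: √(7.5K_p) = 6/(2·0.6119) = 4.903, so K_p = 24.04/7.5 = 3.21.

K_p = 3.21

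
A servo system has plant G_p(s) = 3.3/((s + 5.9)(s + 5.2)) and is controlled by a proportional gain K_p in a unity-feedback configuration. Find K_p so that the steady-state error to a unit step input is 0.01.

K_p = 920

Steady-state error for a unit step on this type-0 loop is 1/(1 + K_p·G_p(0)).
G_p(0) = 0.1076. Require 1/(1 + K_p·0.1076) = 0.01, so 1 + 0.1076·K_p = 100.
K_p = (100 − 1)/0.1076 = 920.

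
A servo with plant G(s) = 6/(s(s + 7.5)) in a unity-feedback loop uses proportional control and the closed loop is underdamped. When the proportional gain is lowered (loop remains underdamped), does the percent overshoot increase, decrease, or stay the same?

decrease

ζ = 7.5/(2√(6K_p)) rises as K_p falls; higher damping means less overshoot.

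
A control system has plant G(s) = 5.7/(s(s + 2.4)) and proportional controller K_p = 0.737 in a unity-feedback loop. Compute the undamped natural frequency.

The closed-loop denominator is s(s+2.4) + 0.737·5.7 = s² + 2.4s + 4.201.
So ω_n² = 4.201 ⇒ ω_n = 2.05 rad/s, and ζ = 2.4/(2ω_n) = 0.585.

ω_n = 2.05 rad/s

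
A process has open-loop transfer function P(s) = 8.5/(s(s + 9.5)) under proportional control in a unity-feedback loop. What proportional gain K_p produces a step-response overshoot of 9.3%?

From %OS = 100·exp(−πζ/√(1−ζ²)) = 9.3%, ζ = −ln(0.093)/√(π²+ln²(0.093)) = 0.6031.
Characteristic equation s² + 9.5s + 8.5K_p = 0 gives ζ = 9.5/(2√(8.5K_p)).
Setting ζ = 0.6031: √(8.5K_p) = 9.5/(2·0.6031) = 7.876, so K_p = 62.04/8.5 = 7.3.

K_p = 7.3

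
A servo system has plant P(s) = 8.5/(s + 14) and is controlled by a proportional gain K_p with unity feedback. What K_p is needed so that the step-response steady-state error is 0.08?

Steady-state error for a unit step on this type-0 loop is 1/(1 + K_p·P(0)).
P(0) = 0.6071. Require 1/(1 + K_p·0.6071) = 0.08, so 1 + 0.6071·K_p = 12.5.
K_p = (12.5 − 1)/0.6071 = 18.9.

K_p = 18.9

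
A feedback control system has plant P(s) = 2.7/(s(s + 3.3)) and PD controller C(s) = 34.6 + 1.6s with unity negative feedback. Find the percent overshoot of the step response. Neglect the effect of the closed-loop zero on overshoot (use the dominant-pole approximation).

26%

Forward path: (34.6 + 1.6s)·2.7/(s(s+3.3)). The closed-loop characteristic equation is s² + (3.3 + 2.7·1.6)s + 2.7·34.6 = 0.
That is s² + 7.62s + 93.42 = 0, so ω_n = 9.665 rad/s and ζ = 7.62/(2·9.665) = 0.3942.
%OS = 100·exp(−πζ/√(1−ζ²)) = 26%.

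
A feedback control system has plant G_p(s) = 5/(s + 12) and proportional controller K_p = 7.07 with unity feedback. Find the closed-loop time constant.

Closed-loop transfer function: T(s) = K_p·G_p(s)/(1 + K_p·G_p(s)) = 35.35/(s + 12 + 35.35) = 35.35/(s + 47.35).
Time constant τ = 1/47.35 = 0.0211 s.

τ = 0.0211 s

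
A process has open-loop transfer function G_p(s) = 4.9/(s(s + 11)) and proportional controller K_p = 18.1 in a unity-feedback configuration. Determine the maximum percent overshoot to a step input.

10.4%

From 1 + K_pG_p(s) = 0: s² + 11s + 88.69 = 0 ⇒ ω_n = 9.418, ζ = 0.584.
%OS = 100·exp(−πζ/√(1−ζ²)) = 100·exp(−π·0.584/√0.6589) = 10.4%.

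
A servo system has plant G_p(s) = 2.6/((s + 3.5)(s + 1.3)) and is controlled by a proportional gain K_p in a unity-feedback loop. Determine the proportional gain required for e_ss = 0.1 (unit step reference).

K_p = 15.7

Steady-state error for a unit step on this type-0 loop is 1/(1 + K_p·G_p(0)).
G_p(0) = 0.5714. Require 1/(1 + K_p·0.5714) = 0.1, so 1 + 0.5714·K_p = 10.
K_p = (10 − 1)/0.5714 = 15.7.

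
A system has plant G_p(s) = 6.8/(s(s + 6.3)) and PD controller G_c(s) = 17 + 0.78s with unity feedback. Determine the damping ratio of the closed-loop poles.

ζ = 0.54

Forward path: (17 + 0.78s)·6.8/(s(s+6.3)). The closed-loop characteristic equation is s² + (6.3 + 6.8·0.78)s + 6.8·17 = 0.
That is s² + 11.6s + 115.6 = 0, so ω_n = 10.75 rad/s and ζ = 11.6/(2·10.75) = 0.5396.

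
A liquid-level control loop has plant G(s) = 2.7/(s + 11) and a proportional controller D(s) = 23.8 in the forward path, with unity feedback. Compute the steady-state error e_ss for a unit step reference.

0.146

The loop is type 0. Static position error constant K_pos = D(0)·G(0) = 23.8·0.2455 = 5.842.
Steady-state error to a unit step: e_ss = 1/(1+K_pos) = 1/6.842 = 0.146.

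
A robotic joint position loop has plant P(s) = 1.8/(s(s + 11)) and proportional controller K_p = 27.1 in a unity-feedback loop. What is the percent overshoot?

1.81%

From 1 + K_pP(s) = 0: s² + 11s + 48.78 = 0 ⇒ ω_n = 6.984, ζ = 0.7875.
%OS = 100·exp(−πζ/√(1−ζ²)) = 100·exp(−π·0.7875/√0.3799) = 1.81%.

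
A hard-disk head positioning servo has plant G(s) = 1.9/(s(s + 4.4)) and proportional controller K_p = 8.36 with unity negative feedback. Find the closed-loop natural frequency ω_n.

1 + K_p·G(s) = 0 gives s² + 4.4s + 15.88 = 0.
So ω_n² = 15.88 ⇒ ω_n = 3.985 rad/s, and ζ = 4.4/(2ω_n) = 0.552.

ω_n = 3.99 rad/s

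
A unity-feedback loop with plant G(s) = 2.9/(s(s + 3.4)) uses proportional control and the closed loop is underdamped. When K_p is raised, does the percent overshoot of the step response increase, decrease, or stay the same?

Characteristic equation s² + 3.4s + K_p·2.9 = 0: raising K_p raises ω_n while 2ζω_n = 3.4 is fixed, so ζ falls and overshoot grows.

increase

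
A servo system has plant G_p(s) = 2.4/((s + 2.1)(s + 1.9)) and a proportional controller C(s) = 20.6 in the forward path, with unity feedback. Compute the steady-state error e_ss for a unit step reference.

The loop is type 0. Static position error constant K_pos = C(0)·G_p(0) = 20.6·0.6015 = 12.39.
Steady-state error to a unit step: e_ss = 1/(1+K_pos) = 1/13.39 = 0.0747.

0.0747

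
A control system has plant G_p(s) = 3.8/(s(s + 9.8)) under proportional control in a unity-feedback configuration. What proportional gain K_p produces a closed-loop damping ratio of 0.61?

K_p = 17

Closed-loop characteristic equation: s² + 9.8s + K_p·3.8 = 0.
So ω_n = √(3.8K_p) and 2ζω_n = 9.8, giving ζ = 9.8/(2√(3.8K_p)).
Setting ζ = 0.61: √(3.8K_p) = 9.8/(2·0.61) = 8.033, so K_p = 64.53/3.8 = 17.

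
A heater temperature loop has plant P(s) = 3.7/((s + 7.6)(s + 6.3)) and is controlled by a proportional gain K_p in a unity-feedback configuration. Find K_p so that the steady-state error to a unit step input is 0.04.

Steady-state error for a unit step on this type-0 loop is 1/(1 + K_p·P(0)).
P(0) = 0.07728. Require 1/(1 + K_p·0.07728) = 0.04, so 1 + 0.07728·K_p = 25.
K_p = (25 − 1)/0.07728 = 311.

K_p = 311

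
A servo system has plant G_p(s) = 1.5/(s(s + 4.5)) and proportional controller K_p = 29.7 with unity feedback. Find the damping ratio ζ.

1 + K_p·G_p(s) = 0 gives s² + 4.5s + 44.55 = 0.
So ω_n² = 44.55 ⇒ ω_n = 6.675 rad/s, and ζ = 4.5/(2ω_n) = 0.337.

ζ = 0.337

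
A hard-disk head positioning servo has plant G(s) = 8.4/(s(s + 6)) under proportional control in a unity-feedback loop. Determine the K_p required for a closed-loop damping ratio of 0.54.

K_p = 3.67

Closed-loop characteristic equation: s² + 6s + K_p·8.4 = 0.
So ω_n = √(8.4K_p) and 2ζω_n = 6, giving ζ = 6/(2√(8.4K_p)).
Setting ζ = 0.54: √(8.4K_p) = 6/(2·0.54) = 5.556, so K_p = 30.86/8.4 = 3.67.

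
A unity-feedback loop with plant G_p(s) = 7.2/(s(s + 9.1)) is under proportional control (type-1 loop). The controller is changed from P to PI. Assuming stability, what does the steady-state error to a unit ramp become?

The integrator raises the loop to type 2, so K_v → ∞ and e_ss to a ramp is zero.

0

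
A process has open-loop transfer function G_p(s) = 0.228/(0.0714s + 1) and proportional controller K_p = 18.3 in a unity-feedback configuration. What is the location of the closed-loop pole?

Closed loop: T(s) = K_p·G_p/(1+K_p·G_p) = 4.172/(0.0714s + 1 + 4.172), with pole at s = −(1 + 4.172)/0.0714 = −72.44.

s = -72.44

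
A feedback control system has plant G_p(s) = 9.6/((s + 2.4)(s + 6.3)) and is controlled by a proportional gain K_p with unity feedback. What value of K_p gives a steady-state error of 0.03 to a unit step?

The loop is type 0, so e_ss(step) = 1/(1 + K_pos) with K_pos = K_p·G_p(0).
G_p(0) = 0.6349. Require 1/(1 + K_p·0.6349) = 0.03, so 1 + 0.6349·K_p = 33.33.
K_p = (33.33 − 1)/0.6349 = 50.9.

K_p = 50.9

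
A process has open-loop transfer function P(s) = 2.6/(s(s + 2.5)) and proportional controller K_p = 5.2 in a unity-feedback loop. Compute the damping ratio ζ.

1 + K_p·P(s) = 0 gives s² + 2.5s + 13.52 = 0.
Matching s² + 2ζω_n s + ω_n²: ω_n = √13.52 = 3.677 rad/s and 2ζω_n = 2.5, so ζ = 2.5/(2·3.677) = 0.34.

ζ = 0.34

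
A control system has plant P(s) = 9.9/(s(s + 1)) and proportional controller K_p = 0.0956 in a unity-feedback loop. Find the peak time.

T_p = 3.76 s

From 1 + K_pP(s) = 0: s² + 1s + 0.9464 = 0 ⇒ ω_n = 0.9729, ζ = 0.514.
Damped frequency ω_d = ω_n√(1−ζ²) = 0.8345 rad/s, so peak time T_p = π/ω_d = 3.76 s.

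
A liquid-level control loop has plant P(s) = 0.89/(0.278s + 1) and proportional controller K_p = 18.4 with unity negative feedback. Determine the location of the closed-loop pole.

Closed loop: T(s) = K_p·P/(1+K_p·P) = 16.38/(0.278s + 1 + 16.38), with pole at s = −(1 + 16.38)/0.278 = −62.5.

s = -62.5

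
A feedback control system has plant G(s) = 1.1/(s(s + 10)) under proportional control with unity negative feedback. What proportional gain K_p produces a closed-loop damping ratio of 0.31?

Closed-loop characteristic equation: s² + 10s + K_p·1.1 = 0.
So ω_n = √(1.1K_p) and 2ζω_n = 10, giving ζ = 10/(2√(1.1K_p)).
Setting ζ = 0.31: √(1.1K_p) = 10/(2·0.31) = 16.13, so K_p = 260.1/1.1 = 236.

K_p = 236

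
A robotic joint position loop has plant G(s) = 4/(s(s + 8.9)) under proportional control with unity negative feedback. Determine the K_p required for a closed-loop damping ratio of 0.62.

K_p = 12.9

Closed-loop characteristic equation: s² + 8.9s + K_p·4 = 0.
So ω_n = √(4K_p) and 2ζω_n = 8.9, giving ζ = 8.9/(2√(4K_p)).
Setting ζ = 0.62: √(4K_p) = 8.9/(2·0.62) = 7.177, so K_p = 51.52/4 = 12.9.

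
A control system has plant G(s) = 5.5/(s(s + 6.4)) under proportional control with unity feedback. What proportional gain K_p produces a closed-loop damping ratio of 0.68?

Closed-loop characteristic equation: s² + 6.4s + K_p·5.5 = 0.
So ω_n = √(5.5K_p) and 2ζω_n = 6.4, giving ζ = 6.4/(2√(5.5K_p)).
Setting ζ = 0.68: √(5.5K_p) = 6.4/(2·0.68) = 4.706, so K_p = 22.15/5.5 = 4.03.

K_p = 4.03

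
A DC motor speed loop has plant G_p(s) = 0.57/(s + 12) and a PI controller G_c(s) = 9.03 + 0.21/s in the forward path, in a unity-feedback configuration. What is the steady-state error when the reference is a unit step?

0

The open loop G_c(s)G_p(s) has a pole at the origin (type 1), so the static position error constant is infinite and e_ss = 1/(1+∞) = 0.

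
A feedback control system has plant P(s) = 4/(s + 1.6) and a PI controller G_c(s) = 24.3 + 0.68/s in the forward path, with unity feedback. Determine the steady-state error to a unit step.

The open loop G_c(s)P(s) has a pole at the origin (type 1), so the static position error constant is infinite and e_ss = 1/(1+∞) = 0.

0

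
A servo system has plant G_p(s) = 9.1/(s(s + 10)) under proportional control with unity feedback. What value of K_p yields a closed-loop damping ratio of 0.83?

K_p = 3.99

Closed-loop characteristic equation: s² + 10s + K_p·9.1 = 0.
So ω_n = √(9.1K_p) and 2ζω_n = 10, giving ζ = 10/(2√(9.1K_p)).
Setting ζ = 0.83: √(9.1K_p) = 10/(2·0.83) = 6.024, so K_p = 36.29/9.1 = 3.99.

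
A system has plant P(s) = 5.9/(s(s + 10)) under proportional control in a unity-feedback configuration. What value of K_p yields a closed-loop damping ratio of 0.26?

Closed-loop characteristic equation: s² + 10s + K_p·5.9 = 0.
So ω_n = √(5.9K_p) and 2ζω_n = 10, giving ζ = 10/(2√(5.9K_p)).
Setting ζ = 0.26: √(5.9K_p) = 10/(2·0.26) = 19.23, so K_p = 369.8/5.9 = 62.7.

K_p = 62.7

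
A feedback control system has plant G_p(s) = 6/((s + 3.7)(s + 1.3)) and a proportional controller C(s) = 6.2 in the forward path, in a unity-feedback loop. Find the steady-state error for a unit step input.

0.114

The loop is type 0. Static position error constant K_pos = C(0)·G_p(0) = 6.2·1.247 = 7.734.
Steady-state error to a unit step: e_ss = 1/(1+K_pos) = 1/8.734 = 0.114.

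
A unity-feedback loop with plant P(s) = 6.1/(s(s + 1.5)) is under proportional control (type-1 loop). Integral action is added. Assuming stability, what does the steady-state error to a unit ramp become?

0

The integrator raises the loop to type 2, so K_v → ∞ and e_ss to a ramp is zero.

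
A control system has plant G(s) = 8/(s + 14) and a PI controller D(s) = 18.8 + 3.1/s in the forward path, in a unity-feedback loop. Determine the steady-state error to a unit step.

0

The open loop D(s)G(s) has a pole at the origin (type 1), so the static position error constant is infinite and e_ss = 1/(1+∞) = 0.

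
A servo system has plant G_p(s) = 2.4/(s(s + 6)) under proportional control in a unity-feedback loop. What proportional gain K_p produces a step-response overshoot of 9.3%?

K_p = 10.3

From %OS = 100·exp(−πζ/√(1−ζ²)) = 9.3%, ζ = −ln(0.093)/√(π²+ln²(0.093)) = 0.6031.
Characteristic equation s² + 6s + 2.4K_p = 0 gives ζ = 6/(2√(2.4K_p)).
Setting ζ = 0.6031: √(2.4K_p) = 6/(2·0.6031) = 4.974, so K_p = 24.75/2.4 = 10.3.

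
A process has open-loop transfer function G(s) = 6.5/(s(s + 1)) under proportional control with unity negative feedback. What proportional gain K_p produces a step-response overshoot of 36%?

K_p = 0.402

From %OS = 100·exp(−πζ/√(1−ζ²)) = 36%, ζ = −ln(0.36)/√(π²+ln²(0.36)) = 0.3093.
Characteristic equation s² + 1s + 6.5K_p = 0 gives ζ = 1/(2√(6.5K_p)).
Setting ζ = 0.3093: √(6.5K_p) = 1/(2·0.3093) = 1.617, so K_p = 2.614/6.5 = 0.402.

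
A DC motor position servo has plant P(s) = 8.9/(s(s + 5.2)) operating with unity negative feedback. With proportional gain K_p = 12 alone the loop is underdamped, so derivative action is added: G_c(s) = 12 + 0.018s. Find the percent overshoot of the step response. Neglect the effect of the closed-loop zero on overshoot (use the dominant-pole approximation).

Forward path: (12 + 0.018s)·8.9/(s(s+5.2)). The closed-loop characteristic equation is s² + (5.2 + 8.9·0.018)s + 8.9·12 = 0.
That is s² + 5.36s + 106.8 = 0, so ω_n = 10.33 rad/s and ζ = 5.36/(2·10.33) = 0.2593.
%OS = 100·exp(−πζ/√(1−ζ²)) = 43%.

43%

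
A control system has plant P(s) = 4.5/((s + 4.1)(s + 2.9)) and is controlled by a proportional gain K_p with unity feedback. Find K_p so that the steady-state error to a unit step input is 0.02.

K_p = 129

For a type-0 loop with proportional control, e_ss = 1/(1 + K_p·P(0)).
P(0) = 0.3785. Require 1/(1 + K_p·0.3785) = 0.02, so 1 + 0.3785·K_p = 50.
K_p = (50 − 1)/0.3785 = 129.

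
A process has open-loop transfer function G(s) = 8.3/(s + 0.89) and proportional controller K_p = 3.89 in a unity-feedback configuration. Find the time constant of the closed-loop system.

Closed-loop transfer function: T(s) = K_p·G(s)/(1 + K_p·G(s)) = 32.29/(s + 0.89 + 32.29) = 32.29/(s + 33.18).
Time constant τ = 1/33.18 = 0.0301 s.

τ = 0.0301 s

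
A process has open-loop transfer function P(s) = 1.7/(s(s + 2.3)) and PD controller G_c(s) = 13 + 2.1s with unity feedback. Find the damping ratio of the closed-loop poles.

ζ = 0.624

Forward path: (13 + 2.1s)·1.7/(s(s+2.3)). The closed-loop characteristic equation is s² + (2.3 + 1.7·2.1)s + 1.7·13 = 0.
That is s² + 5.87s + 22.1 = 0, so ω_n = 4.701 rad/s and ζ = 5.87/(2·4.701) = 0.6243.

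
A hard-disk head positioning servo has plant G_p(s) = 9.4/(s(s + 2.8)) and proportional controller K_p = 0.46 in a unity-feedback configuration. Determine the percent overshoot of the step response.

Closed-loop characteristic equation: s² + 2.8s + 4.324 = 0, so ω_n = 2.079 rad/s and ζ = 2.8/(2·2.079) = 0.6733.
%OS = 100·exp(−πζ/√(1−ζ²)) = 100·exp(−π·0.6733/√0.5467) = 5.72%.

5.72%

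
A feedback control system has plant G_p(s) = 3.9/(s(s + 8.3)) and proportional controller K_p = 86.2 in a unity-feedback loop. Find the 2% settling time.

T_s ≈ 0.964 s

The closed-loop denominator s² + 8.3s + 336.2 gives ω_n = √336.2 = 18.34 and ζ = 8.3/(2ω_n) = 0.2263.
2% settling time T_s ≈ 4/(ζω_n) = 4/4.15 = 0.964 s.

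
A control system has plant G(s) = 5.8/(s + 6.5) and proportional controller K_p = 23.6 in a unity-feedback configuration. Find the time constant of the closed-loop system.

τ = 0.00697 s

Closed-loop transfer function: T(s) = K_p·G(s)/(1 + K_p·G(s)) = 136.9/(s + 6.5 + 136.9) = 136.9/(s + 143.4).
Time constant τ = 1/143.4 = 0.00697 s.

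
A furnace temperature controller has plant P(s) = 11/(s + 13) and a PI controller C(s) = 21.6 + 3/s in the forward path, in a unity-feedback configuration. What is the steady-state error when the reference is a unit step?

The open loop C(s)P(s) has a pole at the origin (type 1), so the static position error constant is infinite and e_ss = 1/(1+∞) = 0.

0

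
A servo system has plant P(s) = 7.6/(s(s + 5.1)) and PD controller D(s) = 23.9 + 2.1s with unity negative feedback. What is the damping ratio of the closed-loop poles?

ζ = 0.781

Forward path: (23.9 + 2.1s)·7.6/(s(s+5.1)). The closed-loop characteristic equation is s² + (5.1 + 7.6·2.1)s + 7.6·23.9 = 0.
That is s² + 21.06s + 181.6 = 0, so ω_n = 13.48 rad/s and ζ = 21.06/(2·13.48) = 0.7813.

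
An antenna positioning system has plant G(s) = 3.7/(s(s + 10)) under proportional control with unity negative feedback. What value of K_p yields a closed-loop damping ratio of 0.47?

Closed-loop characteristic equation: s² + 10s + K_p·3.7 = 0.
So ω_n = √(3.7K_p) and 2ζω_n = 10, giving ζ = 10/(2√(3.7K_p)).
Setting ζ = 0.47: √(3.7K_p) = 10/(2·0.47) = 10.64, so K_p = 113.2/3.7 = 30.6.

K_p = 30.6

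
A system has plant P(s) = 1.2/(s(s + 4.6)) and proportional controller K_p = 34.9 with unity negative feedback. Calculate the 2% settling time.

The closed-loop denominator s² + 4.6s + 41.88 gives ω_n = √41.88 = 6.471 and ζ = 4.6/(2ω_n) = 0.3554.
2% settling time T_s ≈ 4/(ζω_n) = 4/2.3 = 1.74 s.

T_s ≈ 1.74 s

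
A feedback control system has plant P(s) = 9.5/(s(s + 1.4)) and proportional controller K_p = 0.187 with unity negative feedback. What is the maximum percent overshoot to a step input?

14.4%

Closed-loop characteristic equation: s² + 1.4s + 1.776 = 0, so ω_n = 1.333 rad/s and ζ = 1.4/(2·1.333) = 0.5252.
%OS = 100·exp(−πζ/√(1−ζ²)) = 100·exp(−π·0.5252/√0.7242) = 14.4%.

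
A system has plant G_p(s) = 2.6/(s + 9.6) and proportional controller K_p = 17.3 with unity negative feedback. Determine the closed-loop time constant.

τ = 0.0183 s

Closed-loop transfer function: T(s) = K_p·G_p(s)/(1 + K_p·G_p(s)) = 44.98/(s + 9.6 + 44.98) = 44.98/(s + 54.58).
Time constant τ = 1/54.58 = 0.0183 s.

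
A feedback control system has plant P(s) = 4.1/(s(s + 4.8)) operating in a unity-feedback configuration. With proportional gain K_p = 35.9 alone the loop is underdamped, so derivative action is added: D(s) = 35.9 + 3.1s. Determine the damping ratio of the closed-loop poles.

Forward path: (35.9 + 3.1s)·4.1/(s(s+4.8)). The closed-loop characteristic equation is s² + (4.8 + 4.1·3.1)s + 4.1·35.9 = 0.
That is s² + 17.51s + 147.2 = 0, so ω_n = 12.13 rad/s and ζ = 17.51/(2·12.13) = 0.7216.

ζ = 0.722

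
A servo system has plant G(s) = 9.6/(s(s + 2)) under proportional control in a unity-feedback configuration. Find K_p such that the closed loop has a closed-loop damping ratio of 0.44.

Closed-loop characteristic equation: s² + 2s + K_p·9.6 = 0.
So ω_n = √(9.6K_p) and 2ζω_n = 2, giving ζ = 2/(2√(9.6K_p)).
Setting ζ = 0.44: √(9.6K_p) = 2/(2·0.44) = 2.273, so K_p = 5.165/9.6 = 0.538.

K_p = 0.538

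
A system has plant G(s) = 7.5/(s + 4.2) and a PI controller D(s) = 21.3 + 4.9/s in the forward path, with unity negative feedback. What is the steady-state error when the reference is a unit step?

The open loop D(s)G(s) has a pole at the origin (type 1), so the static position error constant is infinite and e_ss = 1/(1+∞) = 0.

0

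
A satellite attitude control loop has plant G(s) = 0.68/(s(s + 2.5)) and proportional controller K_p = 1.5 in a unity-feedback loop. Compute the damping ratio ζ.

ζ = 1.24

The closed-loop denominator is s(s+2.5) + 1.5·0.68 = s² + 2.5s + 1.02.
So ω_n² = 1.02 ⇒ ω_n = 1.01 rad/s, and ζ = 2.5/(2ω_n) = 1.24.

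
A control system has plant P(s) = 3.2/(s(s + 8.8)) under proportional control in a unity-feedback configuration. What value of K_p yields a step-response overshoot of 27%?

K_p = 40.9

From %OS = 100·exp(−πζ/√(1−ζ²)) = 27%, ζ = −ln(0.27)/√(π²+ln²(0.27)) = 0.3847.
Characteristic equation s² + 8.8s + 3.2K_p = 0 gives ζ = 8.8/(2√(3.2K_p)).
Setting ζ = 0.3847: √(3.2K_p) = 8.8/(2·0.3847) = 11.44, so K_p = 130.8/3.2 = 40.9.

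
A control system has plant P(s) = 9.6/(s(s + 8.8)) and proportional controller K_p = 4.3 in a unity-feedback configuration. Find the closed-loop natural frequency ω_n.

ω_n = 6.42 rad/s

1 + K_p·P(s) = 0 gives s² + 8.8s + 41.28 = 0.
Matching s² + 2ζω_n s + ω_n²: ω_n = √41.28 = 6.425 rad/s and 2ζω_n = 8.8, so ζ = 8.8/(2·6.425) = 0.685.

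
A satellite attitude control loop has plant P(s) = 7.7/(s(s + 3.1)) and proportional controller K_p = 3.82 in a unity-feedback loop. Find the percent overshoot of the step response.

From 1 + K_pP(s) = 0: s² + 3.1s + 29.41 = 0 ⇒ ω_n = 5.423, ζ = 0.2858.
%OS = 100·exp(−πζ/√(1−ζ²)) = 100·exp(−π·0.2858/√0.9183) = 39.2%.

39.2%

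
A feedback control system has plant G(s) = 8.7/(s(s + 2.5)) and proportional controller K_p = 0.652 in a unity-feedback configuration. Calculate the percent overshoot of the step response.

14.4%

The closed-loop denominator s² + 2.5s + 5.672 gives ω_n = √5.672 = 2.382 and ζ = 2.5/(2ω_n) = 0.5248.
%OS = 100·exp(−πζ/√(1−ζ²)) = 100·exp(−π·0.5248/√0.7245) = 14.4%.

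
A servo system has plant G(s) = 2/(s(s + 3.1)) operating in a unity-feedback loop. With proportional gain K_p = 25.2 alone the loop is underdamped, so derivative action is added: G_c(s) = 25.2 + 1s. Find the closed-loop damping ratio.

ζ = 0.359

Forward path: (25.2 + 1s)·2/(s(s+3.1)). The closed-loop characteristic equation is s² + (3.1 + 2·1)s + 2·25.2 = 0.
That is s² + 5.1s + 50.4 = 0, so ω_n = 7.099 rad/s and ζ = 5.1/(2·7.099) = 0.3592.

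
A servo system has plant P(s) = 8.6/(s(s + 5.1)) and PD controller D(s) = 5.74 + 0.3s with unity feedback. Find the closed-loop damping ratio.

Forward path: (5.74 + 0.3s)·8.6/(s(s+5.1)). The closed-loop characteristic equation is s² + (5.1 + 8.6·0.3)s + 8.6·5.74 = 0.
That is s² + 7.68s + 49.36 = 0, so ω_n = 7.026 rad/s and ζ = 7.68/(2·7.026) = 0.5465.

ζ = 0.547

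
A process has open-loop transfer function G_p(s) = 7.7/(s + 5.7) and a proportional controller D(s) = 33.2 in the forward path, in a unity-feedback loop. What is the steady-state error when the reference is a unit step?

0.0218

The loop is type 0. Static position error constant K_pos = D(0)·G_p(0) = 33.2·1.351 = 44.85.
Steady-state error to a unit step: e_ss = 1/(1+K_pos) = 1/45.85 = 0.0218.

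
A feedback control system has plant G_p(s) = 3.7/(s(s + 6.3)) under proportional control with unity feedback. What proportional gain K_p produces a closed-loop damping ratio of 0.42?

Closed-loop characteristic equation: s² + 6.3s + K_p·3.7 = 0.
So ω_n = √(3.7K_p) and 2ζω_n = 6.3, giving ζ = 6.3/(2√(3.7K_p)).
Setting ζ = 0.42: √(3.7K_p) = 6.3/(2·0.42) = 7.5, so K_p = 56.25/3.7 = 15.2.

K_p = 15.2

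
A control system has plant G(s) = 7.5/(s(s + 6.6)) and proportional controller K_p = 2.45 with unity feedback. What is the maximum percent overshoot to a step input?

2.26%

The closed-loop denominator s² + 6.6s + 18.38 gives ω_n = √18.38 = 4.287 and ζ = 6.6/(2ω_n) = 0.7698.
%OS = 100·exp(−πζ/√(1−ζ²)) = 100·exp(−π·0.7698/√0.4073) = 2.26%.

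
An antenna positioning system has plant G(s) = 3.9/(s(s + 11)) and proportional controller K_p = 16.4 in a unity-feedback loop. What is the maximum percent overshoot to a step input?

Closed-loop characteristic equation: s² + 11s + 63.96 = 0, so ω_n = 7.997 rad/s and ζ = 11/(2·7.997) = 0.6877.
%OS = 100·exp(−πζ/√(1−ζ²)) = 100·exp(−π·0.6877/√0.527) = 5.1%.

5.1%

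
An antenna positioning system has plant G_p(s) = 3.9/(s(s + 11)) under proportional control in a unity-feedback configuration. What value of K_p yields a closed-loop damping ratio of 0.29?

K_p = 92.2

Closed-loop characteristic equation: s² + 11s + K_p·3.9 = 0.
So ω_n = √(3.9K_p) and 2ζω_n = 11, giving ζ = 11/(2√(3.9K_p)).
Setting ζ = 0.29: √(3.9K_p) = 11/(2·0.29) = 18.97, so K_p = 359.7/3.9 = 92.2.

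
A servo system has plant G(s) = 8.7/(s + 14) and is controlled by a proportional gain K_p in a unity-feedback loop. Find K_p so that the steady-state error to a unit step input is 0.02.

K_p = 78.9

For a type-0 loop with proportional control, e_ss = 1/(1 + K_p·G(0)).
G(0) = 0.6214. Require 1/(1 + K_p·0.6214) = 0.02, so 1 + 0.6214·K_p = 50.
K_p = (50 − 1)/0.6214 = 78.9.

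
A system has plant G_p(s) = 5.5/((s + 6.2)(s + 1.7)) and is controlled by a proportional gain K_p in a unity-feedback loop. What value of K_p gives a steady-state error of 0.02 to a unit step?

Steady-state error for a unit step on this type-0 loop is 1/(1 + K_p·G_p(0)).
G_p(0) = 0.5218. Require 1/(1 + K_p·0.5218) = 0.02, so 1 + 0.5218·K_p = 50.
K_p = (50 − 1)/0.5218 = 93.9.

K_p = 93.9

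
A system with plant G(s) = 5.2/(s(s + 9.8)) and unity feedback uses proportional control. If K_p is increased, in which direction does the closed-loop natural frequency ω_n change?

ω_n = √(5.2·K_p), which grows with K_p.

increase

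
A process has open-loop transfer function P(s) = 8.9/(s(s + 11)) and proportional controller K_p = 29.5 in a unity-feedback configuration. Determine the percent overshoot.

The closed-loop denominator s² + 11s + 262.6 gives ω_n = √262.6 = 16.2 and ζ = 11/(2ω_n) = 0.3394.
%OS = 100·exp(−πζ/√(1−ζ²)) = 100·exp(−π·0.3394/√0.8848) = 32.2%.

32.2%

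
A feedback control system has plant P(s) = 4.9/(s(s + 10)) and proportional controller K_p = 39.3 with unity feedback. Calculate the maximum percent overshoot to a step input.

The closed-loop denominator s² + 10s + 192.6 gives ω_n = √192.6 = 13.88 and ζ = 10/(2ω_n) = 0.3603.
%OS = 100·exp(−πζ/√(1−ζ²)) = 100·exp(−π·0.3603/√0.8702) = 29.7%.

29.7%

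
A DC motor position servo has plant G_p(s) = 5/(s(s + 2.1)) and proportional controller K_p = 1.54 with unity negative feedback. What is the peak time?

T_p = 1.22 s

From 1 + K_pG_p(s) = 0: s² + 2.1s + 7.7 = 0 ⇒ ω_n = 2.775, ζ = 0.3784.
Damped frequency ω_d = ω_n√(1−ζ²) = 2.569 rad/s, so peak time T_p = π/ω_d = 1.22 s.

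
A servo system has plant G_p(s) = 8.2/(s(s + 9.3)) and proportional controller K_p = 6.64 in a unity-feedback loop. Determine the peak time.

T_p = 0.548 s

From 1 + K_pG_p(s) = 0: s² + 9.3s + 54.45 = 0 ⇒ ω_n = 7.379, ζ = 0.6302.
Damped frequency ω_d = ω_n√(1−ζ²) = 5.729 rad/s, so peak time T_p = π/ω_d = 0.548 s.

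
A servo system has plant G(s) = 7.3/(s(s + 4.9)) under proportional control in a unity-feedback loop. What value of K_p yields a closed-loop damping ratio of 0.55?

K_p = 2.72

Closed-loop characteristic equation: s² + 4.9s + K_p·7.3 = 0.
So ω_n = √(7.3K_p) and 2ζω_n = 4.9, giving ζ = 4.9/(2√(7.3K_p)).
Setting ζ = 0.55: √(7.3K_p) = 4.9/(2·0.55) = 4.455, so K_p = 19.84/7.3 = 2.72.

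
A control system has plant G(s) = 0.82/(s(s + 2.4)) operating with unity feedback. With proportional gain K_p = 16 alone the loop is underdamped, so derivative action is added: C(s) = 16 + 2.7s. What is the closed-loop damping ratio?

ζ = 0.637

Forward path: (16 + 2.7s)·0.82/(s(s+2.4)). The closed-loop characteristic equation is s² + (2.4 + 0.82·2.7)s + 0.82·16 = 0.
That is s² + 4.614s + 13.12 = 0, so ω_n = 3.622 rad/s and ζ = 4.614/(2·3.622) = 0.6369.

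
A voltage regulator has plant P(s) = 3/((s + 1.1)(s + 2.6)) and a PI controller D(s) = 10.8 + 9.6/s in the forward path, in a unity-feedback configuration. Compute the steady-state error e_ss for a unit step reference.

The open loop D(s)P(s) has a pole at the origin (type 1), so the static position error constant is infinite and e_ss = 1/(1+∞) = 0.

0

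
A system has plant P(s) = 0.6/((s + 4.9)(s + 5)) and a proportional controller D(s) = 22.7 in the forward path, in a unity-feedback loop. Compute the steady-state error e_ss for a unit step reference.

0.643

The loop is type 0. Static position error constant K_pos = D(0)·P(0) = 22.7·0.02449 = 0.5559.
Steady-state error to a unit step: e_ss = 1/(1+K_pos) = 1/1.556 = 0.643.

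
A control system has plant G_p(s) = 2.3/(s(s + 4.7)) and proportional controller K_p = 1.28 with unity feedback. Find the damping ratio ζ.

The closed-loop denominator is s(s+4.7) + 1.28·2.3 = s² + 4.7s + 2.944.
Matching s² + 2ζω_n s + ω_n²: ω_n = √2.944 = 1.716 rad/s and 2ζω_n = 4.7, so ζ = 4.7/(2·1.716) = 1.37.

ζ = 1.37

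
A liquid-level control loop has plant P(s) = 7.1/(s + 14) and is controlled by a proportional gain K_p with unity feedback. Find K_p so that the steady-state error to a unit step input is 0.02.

Steady-state error for a unit step on this type-0 loop is 1/(1 + K_p·P(0)).
P(0) = 0.5071. Require 1/(1 + K_p·0.5071) = 0.02, so 1 + 0.5071·K_p = 50.
K_p = (50 − 1)/0.5071 = 96.6.

K_p = 96.6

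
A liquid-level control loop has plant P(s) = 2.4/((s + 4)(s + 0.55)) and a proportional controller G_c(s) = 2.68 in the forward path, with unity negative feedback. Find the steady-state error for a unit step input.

The loop is type 0. Static position error constant K_pos = G_c(0)·P(0) = 2.68·1.091 = 2.924.
Steady-state error to a unit step: e_ss = 1/(1+K_pos) = 1/3.924 = 0.255.

0.255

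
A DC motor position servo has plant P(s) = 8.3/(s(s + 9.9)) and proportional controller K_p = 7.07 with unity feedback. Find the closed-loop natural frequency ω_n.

ω_n = 7.66 rad/s

The closed-loop denominator is s(s+9.9) + 7.07·8.3 = s² + 9.9s + 58.68.
Matching s² + 2ζω_n s + ω_n²: ω_n = √58.68 = 7.66 rad/s and 2ζω_n = 9.9, so ζ = 9.9/(2·7.66) = 0.646.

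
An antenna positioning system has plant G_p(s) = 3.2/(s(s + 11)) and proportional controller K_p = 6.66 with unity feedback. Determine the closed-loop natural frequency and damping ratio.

1 + K_p·G_p(s) = 0 gives s² + 11s + 21.31 = 0.
So ω_n² = 21.31 ⇒ ω_n = 4.616 rad/s, and ζ = 11/(2ω_n) = 1.19.

ω_n = 4.62 rad/s, ζ = 1.19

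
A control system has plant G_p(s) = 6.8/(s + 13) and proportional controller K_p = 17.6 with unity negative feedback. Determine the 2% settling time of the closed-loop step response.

Closed-loop transfer function: T(s) = K_p·G_p(s)/(1 + K_p·G_p(s)) = 119.7/(s + 13 + 119.7) = 119.7/(s + 132.7).
Time constant τ = 1/132.7 = 0.007537 s, so the 2% settling time is about 4τ = 0.0301 s.

T_s ≈ 0.0301 s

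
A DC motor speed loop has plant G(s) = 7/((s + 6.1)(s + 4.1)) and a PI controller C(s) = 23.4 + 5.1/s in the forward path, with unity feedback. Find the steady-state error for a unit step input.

The open loop C(s)G(s) has a pole at the origin (type 1), so the static position error constant is infinite and e_ss = 1/(1+∞) = 0.

0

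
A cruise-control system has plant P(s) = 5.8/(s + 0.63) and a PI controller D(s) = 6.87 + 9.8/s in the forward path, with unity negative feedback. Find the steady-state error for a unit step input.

0

The open loop D(s)P(s) has a pole at the origin (type 1), so the static position error constant is infinite and e_ss = 1/(1+∞) = 0.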